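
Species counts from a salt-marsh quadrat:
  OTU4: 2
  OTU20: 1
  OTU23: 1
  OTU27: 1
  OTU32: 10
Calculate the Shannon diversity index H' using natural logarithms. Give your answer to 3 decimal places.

1.081

Total N = 2+1+1+1+10 = 15, so the proportions are 0.13333, 0.06667, 0.06667, 0.06667, 0.66667 (working shown to 5 dp, full precision carried).
Each pᵢ ln pᵢ term: 0.13333×(-2.01490)=-0.26865, 0.06667×(-2.70805)=-0.18054, 0.06667×(-2.70805)=-0.18054, 0.06667×(-2.70805)=-0.18054, 0.66667×(-0.40547)=-0.27031.
Sum = -1.08057, so H' = 1.081.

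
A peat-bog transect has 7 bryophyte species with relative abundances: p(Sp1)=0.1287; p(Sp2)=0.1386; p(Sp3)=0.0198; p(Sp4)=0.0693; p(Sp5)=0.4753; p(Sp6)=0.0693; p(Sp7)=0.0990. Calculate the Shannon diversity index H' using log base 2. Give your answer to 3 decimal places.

Each pᵢ log₂ pᵢ term (working shown to 5 dp, full precision carried): 0.1287×(-2.95792)=-0.38068, 0.1386×(-2.85100)=-0.39515, 0.0198×(-5.65836)=-0.11204, 0.0693×(-3.85100)=-0.26687, 0.4753×(-1.07309)=-0.51004, 0.0693×(-3.85100)=-0.26687, 0.099×(-3.33643)=-0.33031.
Sum = -2.26196, so H' = 2.262.

2.262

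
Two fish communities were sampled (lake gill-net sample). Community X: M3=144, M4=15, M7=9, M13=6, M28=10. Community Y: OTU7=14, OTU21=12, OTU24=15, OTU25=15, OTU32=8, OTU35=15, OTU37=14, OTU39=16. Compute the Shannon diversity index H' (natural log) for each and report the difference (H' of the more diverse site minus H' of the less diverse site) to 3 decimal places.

1.249

Community X: N=184, proportions 0.78261, 0.08152, 0.04891, 0.03261, 0.05435, giving H' = 0.81371 (working shown to 5 dp, full precision carried).
Community Y: N=109, proportions 0.12844, 0.11009, 0.13761, 0.13761, 0.07339, 0.13761, 0.12844, 0.14679, giving H' = 2.06225.
Difference = |0.81371 − 2.06225| = 1.24854, i.e. 1.249 to 3 decimal places.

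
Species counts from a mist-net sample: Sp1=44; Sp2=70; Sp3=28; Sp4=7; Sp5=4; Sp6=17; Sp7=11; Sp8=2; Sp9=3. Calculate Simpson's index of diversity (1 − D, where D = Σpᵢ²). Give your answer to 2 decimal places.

Total N = 44+70+28+7+4+17+11+2+3 = 186, so the proportions are 0.2366, 0.3763, 0.1505, 0.0376, 0.0215, 0.0914, 0.0591, 0.0108, 0.0161 (working shown to 4 dp, full precision carried).
D = 0.2366² + 0.3763² + 0.1505² + 0.0376² + 0.0215² + 0.0914² + 0.0591² + 0.0108² + 0.0161² = 0.0560 + 0.1416 + 0.0227 + 0.0014 + 0.0005 + 0.0084 + 0.0035 + 0.0001 + 0.0003 = 0.2344.
So 1 − D = 0.7656, i.e. 0.77 to 2 decimal places.

0.77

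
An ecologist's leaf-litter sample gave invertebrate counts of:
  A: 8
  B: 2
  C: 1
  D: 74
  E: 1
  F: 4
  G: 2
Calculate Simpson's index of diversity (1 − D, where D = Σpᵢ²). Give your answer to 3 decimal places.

Total N = 8+2+1+74+1+4+2 = 92, so the proportions are 0.08696, 0.02174, 0.01087, 0.80435, 0.01087, 0.04348, 0.02174 (working shown to 5 dp, full precision carried).
D = 0.08696² + 0.02174² + 0.01087² + 0.80435² + 0.01087² + 0.04348² + 0.02174² = 0.00756 + 0.00047 + 0.00012 + 0.64698 + 0.00012 + 0.00189 + 0.00047 = 0.65761.
So 1 − D = 0.34239, i.e. 0.342 to 3 decimal places.

0.342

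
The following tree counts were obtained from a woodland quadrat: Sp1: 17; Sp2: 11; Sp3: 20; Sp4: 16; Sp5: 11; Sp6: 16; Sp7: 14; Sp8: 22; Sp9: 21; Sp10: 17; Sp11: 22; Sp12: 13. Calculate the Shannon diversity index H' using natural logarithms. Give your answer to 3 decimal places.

Total N = 17+11+20+16+11+16+14+22+21+17+22+13 = 200, so the proportions are 0.085, 0.055, 0.1, 0.08, 0.055, 0.08, 0.07, 0.11, 0.105, 0.085, 0.11, 0.065 (working shown to 5 dp, full precision carried).
Each pᵢ ln pᵢ term: 0.085×(-2.46510)=-0.20953, 0.055×(-2.90042)=-0.15952, 0.1×(-2.30259)=-0.23026, 0.08×(-2.52573)=-0.20206, 0.055×(-2.90042)=-0.15952, 0.08×(-2.52573)=-0.20206, 0.07×(-2.65926)=-0.18615, 0.11×(-2.20727)=-0.24280, 0.105×(-2.25379)=-0.23665, 0.085×(-2.46510)=-0.20953, 0.11×(-2.20727)=-0.24280, 0.065×(-2.73337)=-0.17767.
Sum = -2.45856, so H' = 2.459.

2.459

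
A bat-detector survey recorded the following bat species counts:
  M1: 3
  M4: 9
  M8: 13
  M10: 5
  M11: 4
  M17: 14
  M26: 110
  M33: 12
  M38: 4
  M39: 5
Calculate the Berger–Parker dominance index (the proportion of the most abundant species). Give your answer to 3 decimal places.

Total N = 3+9+13+5+4+14+110+12+4+5 = 179, so the proportions are 0.01676, 0.05028, 0.07263, 0.02793, 0.02235, 0.07821, 0.61453, 0.06704, 0.02235, 0.02793 (working shown to 5 dp, full precision carried).
The largest proportion is 0.61453, i.e. d = 0.615 to 3 decimal places.

0.615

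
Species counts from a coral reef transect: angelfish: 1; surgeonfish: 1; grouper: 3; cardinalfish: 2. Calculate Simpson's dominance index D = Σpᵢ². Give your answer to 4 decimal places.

Total N = 1+1+3+2 = 7, so the proportions are 0.142857, 0.142857, 0.428571, 0.285714 (working shown to 6 dp, full precision carried).
D = 0.142857² + 0.142857² + 0.428571² + 0.285714² = 0.020408 + 0.020408 + 0.183673 + 0.081633 = 0.306122.
To 4 decimal places, D = 0.3061.

0.3061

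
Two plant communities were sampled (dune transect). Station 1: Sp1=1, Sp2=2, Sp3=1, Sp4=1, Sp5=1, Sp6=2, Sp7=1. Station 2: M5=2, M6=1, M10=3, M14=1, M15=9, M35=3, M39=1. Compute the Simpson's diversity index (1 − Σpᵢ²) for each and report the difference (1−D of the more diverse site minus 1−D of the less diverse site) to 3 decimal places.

Station 1: N=9, proportions 0.11111, 0.22222, 0.11111, 0.11111, 0.11111, 0.22222, 0.11111, giving 1−D = 0.83951 (working shown to 5 dp, full precision carried).
Station 2: N=20, proportions 0.1, 0.05, 0.15, 0.05, 0.45, 0.15, 0.05, giving 1−D = 0.73500.
Difference = |0.83951 − 0.73500| = 0.10451, i.e. 0.105 to 3 decimal places.

0.105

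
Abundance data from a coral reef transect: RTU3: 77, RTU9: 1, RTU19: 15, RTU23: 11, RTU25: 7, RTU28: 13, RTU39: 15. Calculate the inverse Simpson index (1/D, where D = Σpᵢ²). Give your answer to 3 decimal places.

2.876

Total N = 77+1+15+11+7+13+15 = 139, so the proportions are 0.553957, 0.007194, 0.107914, 0.079137, 0.05036, 0.093525, 0.107914 (working shown to 6 dp, full precision carried).
D = 0.553957² + 0.007194² + 0.107914² + 0.079137² + 0.05036² + 0.093525² + 0.107914² = 0.306868 + 0.000052 + 0.011645 + 0.006263 + 0.002536 + 0.008747 + 0.011645 = 0.347756.
So 1/D = 2.87558, i.e. 2.876 to 3 decimal places.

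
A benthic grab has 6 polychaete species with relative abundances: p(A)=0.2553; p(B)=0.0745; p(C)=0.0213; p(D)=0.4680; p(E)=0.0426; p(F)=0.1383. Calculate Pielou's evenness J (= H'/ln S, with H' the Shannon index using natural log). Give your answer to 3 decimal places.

H' = −Σ pᵢ ln pᵢ = −((-0.34857) + (-0.19347) + (-0.08198) + (-0.35535) + (-0.13444) + (-0.27360)) = 1.38741 (working shown to 5 dp, full precision carried).
With S = 6 species, ln S = 1.79176, so J = 1.38741/1.79176 = 0.77433, i.e. 0.774 to 3 decimal places.

0.774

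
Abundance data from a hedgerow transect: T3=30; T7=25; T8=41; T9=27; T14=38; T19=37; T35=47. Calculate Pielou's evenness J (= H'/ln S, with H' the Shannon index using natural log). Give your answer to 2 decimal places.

0.99

Total N = 30+25+41+27+38+37+47 = 245, so the proportions are 0.1224, 0.102, 0.1673, 0.1102, 0.1551, 0.151, 0.1918 (working shown to 4 dp, full precision carried).
H' = −Σ pᵢ ln pᵢ = −((-0.2572) + (-0.2329) + (-0.2992) + (-0.2430) + (-0.2891) + (-0.2855) + (-0.3167)) = 1.9235.
With S = 7 species, ln S = 1.9459, so J = 1.9235/1.9459 = 0.9885, i.e. 0.99 to 2 decimal places.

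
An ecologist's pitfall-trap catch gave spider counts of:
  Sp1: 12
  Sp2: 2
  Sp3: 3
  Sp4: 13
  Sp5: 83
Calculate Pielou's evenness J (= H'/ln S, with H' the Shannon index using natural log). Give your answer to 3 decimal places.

Total N = 12+2+3+13+83 = 113, so the proportions are 0.10619, 0.0177, 0.02655, 0.11504, 0.73451 (working shown to 5 dp, full precision carried).
H' = −Σ pᵢ ln pᵢ = −((-0.23814) + (-0.07140) + (-0.09634) + (-0.24878) + (-0.22663)) = 0.88129.
With S = 5 species, ln S = 1.60944, so J = 0.88129/1.60944 = 0.54758, i.e. 0.548 to 3 decimal places.

0.548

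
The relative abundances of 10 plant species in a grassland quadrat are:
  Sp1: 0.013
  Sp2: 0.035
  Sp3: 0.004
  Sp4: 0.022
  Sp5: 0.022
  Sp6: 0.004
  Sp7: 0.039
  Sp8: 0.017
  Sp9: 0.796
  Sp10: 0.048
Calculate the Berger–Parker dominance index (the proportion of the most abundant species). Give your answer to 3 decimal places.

0.796

The largest proportion is 0.796, i.e. d = 0.796 to 3 decimal places.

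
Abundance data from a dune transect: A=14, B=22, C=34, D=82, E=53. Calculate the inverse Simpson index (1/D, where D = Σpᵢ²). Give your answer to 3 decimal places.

Total N = 14+22+34+82+53 = 205, so the proportions are 0.0682927, 0.1073171, 0.1658537, 0.4, 0.2585366 (working shown to 7 dp, full precision carried).
D = 0.0682927² + 0.1073171² + 0.1658537² + 0.4² + 0.2585366² = 0.0046639 + 0.0115170 + 0.0275074 + 0.1600000 + 0.0668412 = 0.2705294.
So 1/D = 3.69646, i.e. 3.696 to 3 decimal places.

3.696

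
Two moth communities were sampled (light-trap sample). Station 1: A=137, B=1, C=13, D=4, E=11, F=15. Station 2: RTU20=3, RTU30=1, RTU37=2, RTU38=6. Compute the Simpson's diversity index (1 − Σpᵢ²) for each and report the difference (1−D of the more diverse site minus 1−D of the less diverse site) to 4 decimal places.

0.2419

Station 1: N=181, proportions 0.7569061, 0.0055249, 0.0718232, 0.0220994, 0.0607735, 0.0828729, giving 1−D = 0.4108544 (working shown to 7 dp, full precision carried).
Station 2: N=12, proportions 0.25, 0.0833333, 0.1666667, 0.5, giving 1−D = 0.6527778.
Difference = |0.4108544 − 0.6527778| = 0.2419234, i.e. 0.2419 to 4 decimal places.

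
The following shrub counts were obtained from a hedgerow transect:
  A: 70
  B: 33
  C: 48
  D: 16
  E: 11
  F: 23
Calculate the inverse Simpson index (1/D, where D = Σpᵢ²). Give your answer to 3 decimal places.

4.392

Total N = 70+33+48+16+11+23 = 201, so the proportions are 0.3482587, 0.1641791, 0.238806, 0.079602, 0.0547264, 0.1144279 (working shown to 7 dp, full precision carried).
D = 0.3482587² + 0.1641791² + 0.238806² + 0.079602² + 0.0547264² + 0.1144279² = 0.1212841 + 0.0269548 + 0.0570283 + 0.0063365 + 0.0029950 + 0.0130937 = 0.2276924.
So 1/D = 4.39189, i.e. 4.392 to 3 decimal places.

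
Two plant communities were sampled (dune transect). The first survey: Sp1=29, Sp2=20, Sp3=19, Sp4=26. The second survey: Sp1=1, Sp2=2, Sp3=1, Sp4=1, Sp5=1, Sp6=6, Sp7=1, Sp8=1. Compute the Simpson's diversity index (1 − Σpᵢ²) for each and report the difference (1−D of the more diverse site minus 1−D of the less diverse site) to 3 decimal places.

The first survey: N=94, proportions 0.30851, 0.21277, 0.20213, 0.2766, giving 1−D = 0.74219 (working shown to 5 dp, full precision carried).
The second survey: N=14, proportions 0.07143, 0.14286, 0.07143, 0.07143, 0.07143, 0.42857, 0.07143, 0.07143, giving 1−D = 0.76531.
Difference = |0.74219 − 0.76531| = 0.02312, i.e. 0.023 to 3 decimal places.

0.023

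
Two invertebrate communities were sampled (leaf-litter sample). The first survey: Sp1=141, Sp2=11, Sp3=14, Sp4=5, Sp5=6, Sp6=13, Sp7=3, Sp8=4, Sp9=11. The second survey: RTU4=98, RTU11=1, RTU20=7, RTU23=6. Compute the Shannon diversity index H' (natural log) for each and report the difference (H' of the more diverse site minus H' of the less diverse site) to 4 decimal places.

0.7694

The first survey: N=208, proportions 0.6778846, 0.0528846, 0.0673077, 0.0240385, 0.0288462, 0.0625, 0.0144231, 0.0192308, 0.0528846, giving H' = 1.2584095 (working shown to 7 dp, full precision carried).
The second survey: N=112, proportions 0.875, 0.0089286, 0.0625, 0.0535714, giving H' = 0.4890458.
Difference = |1.2584095 − 0.4890458| = 0.7693637, i.e. 0.7694 to 4 decimal places.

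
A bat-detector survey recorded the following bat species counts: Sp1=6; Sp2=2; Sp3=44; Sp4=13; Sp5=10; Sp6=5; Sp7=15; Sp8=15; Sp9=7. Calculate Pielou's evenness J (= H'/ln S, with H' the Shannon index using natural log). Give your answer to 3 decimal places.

Total N = 6+2+44+13+10+5+15+15+7 = 117, so the proportions are 0.05128, 0.01709, 0.37607, 0.11111, 0.08547, 0.04274, 0.12821, 0.12821, 0.05983 (working shown to 5 dp, full precision carried).
H' = −Σ pᵢ ln pᵢ = −((-0.15233) + (-0.06956) + (-0.36779) + (-0.24414) + (-0.21022) + (-0.13473) + (-0.26335) + (-0.26335) + (-0.16849)) = 1.87396.
With S = 9 species, ln S = 2.19722, so J = 1.87396/2.19722 = 0.85287, i.e. 0.853 to 3 decimal places.

0.853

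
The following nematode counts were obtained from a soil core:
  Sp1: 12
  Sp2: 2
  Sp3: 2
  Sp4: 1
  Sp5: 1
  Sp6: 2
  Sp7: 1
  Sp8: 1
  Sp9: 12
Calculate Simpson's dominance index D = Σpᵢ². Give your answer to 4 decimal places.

0.2630

Total N = 12+2+2+1+1+2+1+1+12 = 34, so the proportions are 0.352941, 0.058824, 0.058824, 0.029412, 0.029412, 0.058824, 0.029412, 0.029412, 0.352941 (working shown to 6 dp, full precision carried).
D = 0.352941² + 0.058824² + 0.058824² + 0.029412² + 0.029412² + 0.058824² + 0.029412² + 0.029412² + 0.352941² = 0.124567 + 0.003460 + 0.003460 + 0.000865 + 0.000865 + 0.003460 + 0.000865 + 0.000865 + 0.124567 = 0.262976.
To 4 decimal places, D = 0.2630.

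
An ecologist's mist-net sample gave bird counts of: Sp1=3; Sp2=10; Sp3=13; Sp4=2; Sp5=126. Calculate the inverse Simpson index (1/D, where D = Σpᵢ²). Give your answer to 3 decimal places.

Total N = 3+10+13+2+126 = 154, so the proportions are 0.019481, 0.064935, 0.084416, 0.012987, 0.818182 (working shown to 6 dp, full precision carried).
D = 0.019481² + 0.064935² + 0.084416² + 0.012987² + 0.818182² = 0.000379 + 0.004217 + 0.007126 + 0.000169 + 0.669421 = 0.681312.
So 1/D = 1.46776, i.e. 1.468 to 3 decimal places.

1.468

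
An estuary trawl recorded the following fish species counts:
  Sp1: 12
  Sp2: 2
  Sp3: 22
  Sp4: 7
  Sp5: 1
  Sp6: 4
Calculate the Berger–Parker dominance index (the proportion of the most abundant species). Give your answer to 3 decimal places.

Total N = 12+2+22+7+1+4 = 48, so the proportions are 0.25, 0.04167, 0.45833, 0.14583, 0.02083, 0.08333 (working shown to 5 dp, full precision carried).
The largest proportion is 0.45833, i.e. d = 0.458 to 3 decimal places.

0.458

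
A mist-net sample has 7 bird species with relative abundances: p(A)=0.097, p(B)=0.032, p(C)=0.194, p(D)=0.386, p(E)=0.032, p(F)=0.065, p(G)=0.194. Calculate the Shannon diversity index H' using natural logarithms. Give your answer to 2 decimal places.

1.63

Each pᵢ ln pᵢ term (working shown to 4 dp, full precision carried): 0.097×(-2.3330)=-0.2263, 0.032×(-3.4420)=-0.1101, 0.194×(-1.6399)=-0.3181, 0.386×(-0.9519)=-0.3674, 0.032×(-3.4420)=-0.1101, 0.065×(-2.7334)=-0.1777, 0.194×(-1.6399)=-0.3181.
Sum = -1.6280, so H' = 1.63.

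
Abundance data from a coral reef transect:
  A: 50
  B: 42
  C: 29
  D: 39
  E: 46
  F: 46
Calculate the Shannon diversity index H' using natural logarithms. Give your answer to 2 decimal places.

Total N = 50+42+29+39+46+46 = 252, so the proportions are 0.1984, 0.1667, 0.1151, 0.1548, 0.1825, 0.1825 (working shown to 4 dp, full precision carried).
Each pᵢ ln pᵢ term: 0.1984×(-1.6174)=-0.3209, 0.1667×(-1.7918)=-0.2986, 0.1151×(-2.1621)=-0.2488, 0.1548×(-1.8659)=-0.2888, 0.1825×(-1.7008)=-0.3105, 0.1825×(-1.7008)=-0.3105.
Sum = -1.7780, so H' = 1.78.

1.78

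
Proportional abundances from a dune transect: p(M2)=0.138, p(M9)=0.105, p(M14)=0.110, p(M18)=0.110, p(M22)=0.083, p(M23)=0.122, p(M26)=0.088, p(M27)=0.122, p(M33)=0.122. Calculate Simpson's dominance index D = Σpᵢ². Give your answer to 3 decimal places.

D = 0.138² + 0.105² + 0.11² + 0.11² + 0.083² + 0.122² + 0.088² + 0.122² + 0.122² = 0.01904 + 0.01102 + 0.01210 + 0.01210 + 0.00689 + 0.01488 + 0.00774 + 0.01488 + 0.01488 = 0.11355 (working shown to 5 dp, full precision carried).
To 3 decimal places, D = 0.114.

0.114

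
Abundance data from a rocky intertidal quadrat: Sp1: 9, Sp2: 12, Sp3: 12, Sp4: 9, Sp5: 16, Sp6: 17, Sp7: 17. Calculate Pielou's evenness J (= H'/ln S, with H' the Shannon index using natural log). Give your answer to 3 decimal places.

0.984

Total N = 9+12+12+9+16+17+17 = 92, so the proportions are 0.09783, 0.13043, 0.13043, 0.09783, 0.17391, 0.18478, 0.18478 (working shown to 5 dp, full precision carried).
H' = −Σ pᵢ ln pᵢ = −((-0.22740) + (-0.26568) + (-0.26568) + (-0.22740) + (-0.30421) + (-0.31202) + (-0.31202)) = 1.91441.
With S = 7 species, ln S = 1.94591, so J = 1.91441/1.94591 = 0.98381, i.e. 0.984 to 3 decimal places.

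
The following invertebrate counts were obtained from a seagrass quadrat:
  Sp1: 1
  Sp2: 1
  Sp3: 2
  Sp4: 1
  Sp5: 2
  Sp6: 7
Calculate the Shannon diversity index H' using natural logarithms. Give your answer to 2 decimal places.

1.47

Total N = 1+1+2+1+2+7 = 14, so the proportions are 0.0714, 0.0714, 0.1429, 0.0714, 0.1429, 0.5 (working shown to 4 dp, full precision carried).
Each pᵢ ln pᵢ term: 0.0714×(-2.6391)=-0.1885, 0.0714×(-2.6391)=-0.1885, 0.1429×(-1.9459)=-0.2780, 0.0714×(-2.6391)=-0.1885, 0.1429×(-1.9459)=-0.2780, 0.5×(-0.6931)=-0.3466.
Sum = -1.4681, so H' = 1.47.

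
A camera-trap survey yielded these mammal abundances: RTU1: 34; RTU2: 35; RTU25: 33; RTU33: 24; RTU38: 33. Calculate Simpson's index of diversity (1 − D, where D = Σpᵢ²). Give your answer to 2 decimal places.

Total N = 34+35+33+24+33 = 159, so the proportions are 0.2138, 0.2201, 0.2075, 0.1509, 0.2075 (working shown to 4 dp, full precision carried).
D = 0.2138² + 0.2201² + 0.2075² + 0.1509² + 0.2075² = 0.0457 + 0.0485 + 0.0431 + 0.0228 + 0.0431 = 0.2031.
So 1 − D = 0.7969, i.e. 0.80 to 2 decimal places.

0.80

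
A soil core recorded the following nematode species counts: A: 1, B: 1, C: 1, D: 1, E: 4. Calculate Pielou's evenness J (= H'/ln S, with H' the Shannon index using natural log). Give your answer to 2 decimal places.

Total N = 1+1+1+1+4 = 8, so the proportions are 0.125, 0.125, 0.125, 0.125, 0.5 (working shown to 4 dp, full precision carried).
H' = −Σ pᵢ ln pᵢ = −((-0.2599) + (-0.2599) + (-0.2599) + (-0.2599) + (-0.3466)) = 1.3863.
With S = 5 species, ln S = 1.6094, so J = 1.3863/1.6094 = 0.8614, i.e. 0.86 to 2 decimal places.

0.86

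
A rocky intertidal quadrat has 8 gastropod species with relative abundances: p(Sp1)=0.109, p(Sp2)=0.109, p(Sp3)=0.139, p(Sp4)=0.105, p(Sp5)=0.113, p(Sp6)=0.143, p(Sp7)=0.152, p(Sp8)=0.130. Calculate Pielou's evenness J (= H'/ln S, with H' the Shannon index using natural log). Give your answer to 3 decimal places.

0.996

H' = −Σ pᵢ ln pᵢ = −((-0.24159) + (-0.24159) + (-0.27429) + (-0.23665) + (-0.24638) + (-0.27812) + (-0.28635) + (-0.26523)) = 2.07019 (working shown to 5 dp, full precision carried).
With S = 8 species, ln S = 2.07944, so J = 2.07019/2.07944 = 0.99555, i.e. 0.996 to 3 decimal places.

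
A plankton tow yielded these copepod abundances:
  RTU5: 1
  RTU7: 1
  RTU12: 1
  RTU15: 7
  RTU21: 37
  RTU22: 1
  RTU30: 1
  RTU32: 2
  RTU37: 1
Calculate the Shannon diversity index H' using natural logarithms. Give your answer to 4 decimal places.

1.0933

Total N = 1+1+1+7+37+1+1+2+1 = 52, so the proportions are 0.019231, 0.019231, 0.019231, 0.134615, 0.711538, 0.019231, 0.019231, 0.038462, 0.019231 (working shown to 6 dp, full precision carried).
Each pᵢ ln pᵢ term: 0.019231×(-3.951244)=-0.075985, 0.019231×(-3.951244)=-0.075985, 0.019231×(-3.951244)=-0.075985, 0.134615×(-2.005334)=-0.269949, 0.711538×(-0.340326)=-0.242155, 0.019231×(-3.951244)=-0.075985, 0.019231×(-3.951244)=-0.075985, 0.038462×(-3.258097)=-0.125311, 0.019231×(-3.951244)=-0.075985.
Sum = -1.093328, so H' = 1.0933.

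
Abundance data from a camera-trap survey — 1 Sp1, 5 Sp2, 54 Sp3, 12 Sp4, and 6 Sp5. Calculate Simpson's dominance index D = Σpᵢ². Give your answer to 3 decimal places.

Total N = 1+5+54+12+6 = 78, so the proportions are 0.01282, 0.0641, 0.69231, 0.15385, 0.07692 (working shown to 5 dp, full precision carried).
D = 0.01282² + 0.0641² + 0.69231² + 0.15385² + 0.07692² = 0.00016 + 0.00411 + 0.47929 + 0.02367 + 0.00592 = 0.51315.
To 3 decimal places, D = 0.513.

0.513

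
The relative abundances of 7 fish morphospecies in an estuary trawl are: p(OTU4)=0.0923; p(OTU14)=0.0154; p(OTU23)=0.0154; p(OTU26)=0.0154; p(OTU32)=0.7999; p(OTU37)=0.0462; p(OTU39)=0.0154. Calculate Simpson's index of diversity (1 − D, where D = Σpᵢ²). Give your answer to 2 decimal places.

0.35

D = 0.0923² + 0.0154² + 0.0154² + 0.0154² + 0.7999² + 0.0462² + 0.0154² = 0.0085 + 0.0002 + 0.0002 + 0.0002 + 0.6398 + 0.0021 + 0.0002 = 0.6514 (working shown to 4 dp, full precision carried).
So 1 − D = 0.3486, i.e. 0.35 to 2 decimal places.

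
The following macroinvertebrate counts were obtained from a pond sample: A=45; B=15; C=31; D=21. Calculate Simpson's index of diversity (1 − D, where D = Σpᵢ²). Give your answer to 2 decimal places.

Total N = 45+15+31+21 = 112, so the proportions are 0.4018, 0.1339, 0.2768, 0.1875 (working shown to 4 dp, full precision carried).
D = 0.4018² + 0.1339² + 0.2768² + 0.1875² = 0.1614 + 0.0179 + 0.0766 + 0.0352 = 0.2911.
So 1 − D = 0.7089, i.e. 0.71 to 2 decimal places.

0.71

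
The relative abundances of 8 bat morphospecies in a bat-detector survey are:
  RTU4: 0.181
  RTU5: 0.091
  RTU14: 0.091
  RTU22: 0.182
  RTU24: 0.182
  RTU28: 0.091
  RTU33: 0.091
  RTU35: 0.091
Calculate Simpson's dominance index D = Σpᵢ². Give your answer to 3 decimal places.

0.140

D = 0.181² + 0.091² + 0.091² + 0.182² + 0.182² + 0.091² + 0.091² + 0.091² = 0.03276 + 0.00828 + 0.00828 + 0.03312 + 0.03312 + 0.00828 + 0.00828 + 0.00828 = 0.14041 (working shown to 5 dp, full precision carried).
To 3 decimal places, D = 0.140.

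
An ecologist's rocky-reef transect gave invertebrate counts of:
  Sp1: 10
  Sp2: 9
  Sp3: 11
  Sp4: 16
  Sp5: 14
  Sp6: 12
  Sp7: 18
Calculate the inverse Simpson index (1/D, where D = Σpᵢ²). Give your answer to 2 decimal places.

Total N = 10+9+11+16+14+12+18 = 90, so the proportions are 0.111111, 0.1, 0.122222, 0.177778, 0.155556, 0.133333, 0.2 (working shown to 6 dp, full precision carried).
D = 0.111111² + 0.1² + 0.122222² + 0.177778² + 0.155556² + 0.133333² + 0.2² = 0.012346 + 0.010000 + 0.014938 + 0.031605 + 0.024198 + 0.017778 + 0.040000 = 0.150864.
So 1/D = 6.6285, i.e. 6.63 to 2 decimal places.

6.63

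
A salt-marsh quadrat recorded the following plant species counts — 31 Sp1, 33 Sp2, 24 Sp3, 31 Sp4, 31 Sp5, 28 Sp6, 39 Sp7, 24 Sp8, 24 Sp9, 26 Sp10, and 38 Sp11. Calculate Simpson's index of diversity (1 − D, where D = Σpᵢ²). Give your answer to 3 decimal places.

Total N = 31+33+24+31+31+28+39+24+24+26+38 = 329, so the proportions are 0.09422, 0.1003, 0.07295, 0.09422, 0.09422, 0.08511, 0.11854, 0.07295, 0.07295, 0.07903, 0.1155 (working shown to 5 dp, full precision carried).
D = 0.09422² + 0.1003² + 0.07295² + 0.09422² + 0.09422² + 0.08511² + 0.11854² + 0.07295² + 0.07295² + 0.07903² + 0.1155² = 0.00888 + 0.01006 + 0.00532 + 0.00888 + 0.00888 + 0.00724 + 0.01405 + 0.00532 + 0.00532 + 0.00625 + 0.01334 = 0.09354.
So 1 − D = 0.90646, i.e. 0.906 to 3 decimal places.

0.906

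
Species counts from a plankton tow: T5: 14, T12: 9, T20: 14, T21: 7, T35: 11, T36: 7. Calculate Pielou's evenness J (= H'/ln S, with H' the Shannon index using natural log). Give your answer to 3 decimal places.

Total N = 14+9+14+7+11+7 = 62, so the proportions are 0.22581, 0.14516, 0.22581, 0.1129, 0.17742, 0.1129 (working shown to 5 dp, full precision carried).
H' = −Σ pᵢ ln pᵢ = −((-0.33602) + (-0.28015) + (-0.33602) + (-0.24627) + (-0.30680) + (-0.24627)) = 1.75152.
With S = 6 species, ln S = 1.79176, so J = 1.75152/1.79176 = 0.97754, i.e. 0.978 to 3 decimal places.

0.978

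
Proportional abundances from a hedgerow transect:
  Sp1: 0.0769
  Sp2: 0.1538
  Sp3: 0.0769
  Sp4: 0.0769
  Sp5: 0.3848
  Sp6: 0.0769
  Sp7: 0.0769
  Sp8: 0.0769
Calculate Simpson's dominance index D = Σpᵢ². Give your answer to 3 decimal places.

D = 0.0769² + 0.1538² + 0.0769² + 0.0769² + 0.3848² + 0.0769² + 0.0769² + 0.0769² = 0.00591 + 0.02365 + 0.00591 + 0.00591 + 0.14807 + 0.00591 + 0.00591 + 0.00591 = 0.20721 (working shown to 5 dp, full precision carried).
To 3 decimal places, D = 0.207.

0.207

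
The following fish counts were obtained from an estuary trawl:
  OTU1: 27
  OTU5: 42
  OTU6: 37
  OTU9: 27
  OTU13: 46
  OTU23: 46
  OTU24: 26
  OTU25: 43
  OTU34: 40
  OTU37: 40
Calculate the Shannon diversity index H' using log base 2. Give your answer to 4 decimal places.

3.2917

Total N = 27+42+37+27+46+46+26+43+40+40 = 374, so the proportions are 0.072193, 0.112299, 0.09893, 0.072193, 0.122995, 0.122995, 0.069519, 0.114973, 0.106952, 0.106952 (working shown to 6 dp, full precision carried).
Each pᵢ log₂ pᵢ term: 0.072193×(-3.792007)=-0.273755, 0.112299×(-3.154577)=-0.354257, 0.09893×(-3.337441)=-0.330175, 0.072193×(-3.792007)=-0.273755, 0.122995×(-3.023333)=-0.371854, 0.122995×(-3.023333)=-0.371854, 0.069519×(-3.846455)=-0.267401, 0.114973×(-3.120630)=-0.358789, 0.106952×(-3.224966)=-0.344916, 0.106952×(-3.224966)=-0.344916.
Sum = -3.291670, so H' = 3.2917.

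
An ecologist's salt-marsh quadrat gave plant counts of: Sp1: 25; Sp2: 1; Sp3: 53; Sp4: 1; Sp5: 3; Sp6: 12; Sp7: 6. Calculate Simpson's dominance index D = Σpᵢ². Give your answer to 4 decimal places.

0.3554

Total N = 25+1+53+1+3+12+6 = 101, so the proportions are 0.247525, 0.009901, 0.524752, 0.009901, 0.029703, 0.118812, 0.059406 (working shown to 6 dp, full precision carried).
D = 0.247525² + 0.009901² + 0.524752² + 0.009901² + 0.029703² + 0.118812² + 0.059406² = 0.061269 + 0.000098 + 0.275365 + 0.000098 + 0.000882 + 0.014116 + 0.003529 = 0.355357.
To 4 decimal places, D = 0.3554.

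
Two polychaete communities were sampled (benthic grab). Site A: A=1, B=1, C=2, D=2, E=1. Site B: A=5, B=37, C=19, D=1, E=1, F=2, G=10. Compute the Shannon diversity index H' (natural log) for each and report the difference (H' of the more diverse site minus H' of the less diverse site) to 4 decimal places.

Site A: N=7, proportions 0.142857, 0.142857, 0.285714, 0.285714, 0.142857, giving H' = 1.549826 (working shown to 6 dp, full precision carried).
Site B: N=75, proportions 0.066667, 0.493333, 0.253333, 0.013333, 0.013333, 0.026667, 0.133333, giving H' = 1.357386.
Difference = |1.549826 − 1.357386| = 0.192440, i.e. 0.1924 to 4 decimal places.

0.1924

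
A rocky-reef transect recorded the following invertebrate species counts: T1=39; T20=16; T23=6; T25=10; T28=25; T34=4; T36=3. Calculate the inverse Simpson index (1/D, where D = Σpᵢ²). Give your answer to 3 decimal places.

Total N = 39+16+6+10+25+4+3 = 103, so the proportions are 0.3786408, 0.1553398, 0.0582524, 0.0970874, 0.2427184, 0.038835, 0.0291262 (working shown to 7 dp, full precision carried).
D = 0.3786408² + 0.1553398² + 0.0582524² + 0.0970874² + 0.2427184² + 0.038835² + 0.0291262² = 0.1433688 + 0.0241305 + 0.0033933 + 0.0094260 + 0.0589122 + 0.0015082 + 0.0008483 = 0.2415873.
So 1/D = 4.13929, i.e. 4.139 to 3 decimal places.

4.139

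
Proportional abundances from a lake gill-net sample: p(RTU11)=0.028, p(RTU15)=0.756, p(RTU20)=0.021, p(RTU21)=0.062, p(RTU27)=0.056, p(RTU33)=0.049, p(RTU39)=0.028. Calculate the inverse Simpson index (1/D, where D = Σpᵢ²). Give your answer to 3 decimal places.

1.715

D = 0.028² + 0.756² + 0.021² + 0.062² + 0.056² + 0.049² + 0.028² = 0.000784 + 0.571536 + 0.000441 + 0.003844 + 0.003136 + 0.002401 + 0.000784 = 0.582926 (working shown to 6 dp, full precision carried).
So 1/D = 1.71548, i.e. 1.715 to 3 decimal places.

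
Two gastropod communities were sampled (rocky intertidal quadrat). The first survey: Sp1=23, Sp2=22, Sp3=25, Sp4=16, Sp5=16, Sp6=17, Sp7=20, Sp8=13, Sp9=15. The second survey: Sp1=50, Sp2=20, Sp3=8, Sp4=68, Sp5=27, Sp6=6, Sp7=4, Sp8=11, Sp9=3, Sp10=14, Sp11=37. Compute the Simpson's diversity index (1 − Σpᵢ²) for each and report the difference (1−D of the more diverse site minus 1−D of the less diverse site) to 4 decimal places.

0.0477

The first survey: N=167, proportions 0.137725, 0.131737, 0.149701, 0.095808, 0.095808, 0.101796, 0.11976, 0.077844, 0.08982, giving 1−D = 0.884076 (working shown to 6 dp, full precision carried).
The second survey: N=248, proportions 0.201613, 0.080645, 0.032258, 0.274194, 0.108871, 0.024194, 0.016129, 0.044355, 0.012097, 0.056452, 0.149194, giving 1−D = 0.836368.
Difference = |0.884076 − 0.836368| = 0.047708, i.e. 0.0477 to 4 decimal places.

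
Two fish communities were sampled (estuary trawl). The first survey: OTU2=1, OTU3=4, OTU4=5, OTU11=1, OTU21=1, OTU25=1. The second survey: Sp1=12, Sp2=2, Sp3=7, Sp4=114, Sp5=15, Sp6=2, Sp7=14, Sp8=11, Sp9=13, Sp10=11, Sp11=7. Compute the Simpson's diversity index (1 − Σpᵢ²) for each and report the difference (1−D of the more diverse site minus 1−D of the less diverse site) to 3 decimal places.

0.059

The first survey: N=13, proportions 0.07692, 0.30769, 0.38462, 0.07692, 0.07692, 0.07692, giving 1−D = 0.73373 (working shown to 5 dp, full precision carried).
The second survey: N=208, proportions 0.05769, 0.00962, 0.03365, 0.54808, 0.07212, 0.00962, 0.06731, 0.05288, 0.0625, 0.05288, 0.03365, giving 1−D = 0.67460.
Difference = |0.73373 − 0.67460| = 0.05913, i.e. 0.059 to 3 decimal places.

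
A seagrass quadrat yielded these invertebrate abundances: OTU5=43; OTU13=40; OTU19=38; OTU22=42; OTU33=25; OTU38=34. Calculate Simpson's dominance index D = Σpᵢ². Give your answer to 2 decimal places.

0.17

Total N = 43+40+38+42+25+34 = 222, so the proportions are 0.1937, 0.1802, 0.1712, 0.1892, 0.1126, 0.1532 (working shown to 4 dp, full precision carried).
D = 0.1937² + 0.1802² + 0.1712² + 0.1892² + 0.1126² + 0.1532² = 0.0375 + 0.0325 + 0.0293 + 0.0358 + 0.0127 + 0.0235 = 0.1712.
To 2 decimal places, D = 0.17.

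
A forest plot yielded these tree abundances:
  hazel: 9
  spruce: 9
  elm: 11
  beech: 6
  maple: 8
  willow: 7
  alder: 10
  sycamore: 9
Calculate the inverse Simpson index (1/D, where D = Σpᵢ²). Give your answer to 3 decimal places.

Total N = 9+9+11+6+8+7+10+9 = 69, so the proportions are 0.1304348, 0.1304348, 0.1594203, 0.0869565, 0.115942, 0.1014493, 0.1449275, 0.1304348 (working shown to 7 dp, full precision carried).
D = 0.1304348² + 0.1304348² + 0.1594203² + 0.0869565² + 0.115942² + 0.1014493² + 0.1449275² + 0.1304348² = 0.0170132 + 0.0170132 + 0.0254148 + 0.0075614 + 0.0134426 + 0.0102920 + 0.0210040 + 0.0170132 = 0.1287545.
So 1/D = 7.76672, i.e. 7.767 to 3 decimal places.

7.767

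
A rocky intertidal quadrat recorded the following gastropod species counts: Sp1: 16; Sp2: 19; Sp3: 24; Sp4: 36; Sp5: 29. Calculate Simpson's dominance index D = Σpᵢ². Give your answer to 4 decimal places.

0.2166

Total N = 16+19+24+36+29 = 124, so the proportions are 0.129032, 0.153226, 0.193548, 0.290323, 0.233871 (working shown to 6 dp, full precision carried).
D = 0.129032² + 0.153226² + 0.193548² + 0.290323² + 0.233871² = 0.016649 + 0.023478 + 0.037461 + 0.084287 + 0.054696 = 0.216571.
To 4 decimal places, D = 0.2166.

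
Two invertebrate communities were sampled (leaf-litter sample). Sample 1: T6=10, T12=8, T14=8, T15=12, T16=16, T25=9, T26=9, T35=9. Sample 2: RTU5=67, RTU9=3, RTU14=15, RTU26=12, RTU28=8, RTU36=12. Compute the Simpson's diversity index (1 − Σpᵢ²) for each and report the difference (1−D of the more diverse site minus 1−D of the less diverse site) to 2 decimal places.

Sample 1: N=81, proportions 0.12345679, 0.098765432, 0.098765432, 0.148148148, 0.197530864, 0.111111111, 0.111111111, 0.111111111, giving 1−D = 0.867245847 (working shown to 9 dp, full precision carried).
Sample 2: N=117, proportions 0.572649573, 0.025641026, 0.128205128, 0.102564103, 0.068376068, 0.102564103, giving 1−D = 0.629264373.
Difference = |0.867245847 − 0.629264373| = 0.237981474, i.e. 0.24 to 2 decimal places.

0.24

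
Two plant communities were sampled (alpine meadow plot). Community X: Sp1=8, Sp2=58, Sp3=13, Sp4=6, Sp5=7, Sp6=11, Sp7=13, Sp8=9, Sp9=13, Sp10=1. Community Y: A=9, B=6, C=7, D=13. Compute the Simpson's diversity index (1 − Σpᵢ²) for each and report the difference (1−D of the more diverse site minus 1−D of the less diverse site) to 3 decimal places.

Community X: N=139, proportions 0.05755, 0.41727, 0.09353, 0.04317, 0.05036, 0.07914, 0.09353, 0.06475, 0.09353, 0.00719, giving 1−D = 0.78143 (working shown to 5 dp, full precision carried).
Community Y: N=35, proportions 0.25714, 0.17143, 0.2, 0.37143, giving 1−D = 0.72653.
Difference = |0.78143 − 0.72653| = 0.05490, i.e. 0.055 to 3 decimal places.

0.055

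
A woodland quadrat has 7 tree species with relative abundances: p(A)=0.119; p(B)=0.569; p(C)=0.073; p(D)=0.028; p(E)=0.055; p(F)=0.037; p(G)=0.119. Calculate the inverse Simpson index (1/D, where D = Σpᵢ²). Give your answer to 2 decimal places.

2.76

D = 0.119² + 0.569² + 0.073² + 0.028² + 0.055² + 0.037² + 0.119² = 0.01416 + 0.32376 + 0.00533 + 0.00078 + 0.00302 + 0.00137 + 0.01416 = 0.36259 (working shown to 5 dp, full precision carried).
So 1/D = 2.7579, i.e. 2.76 to 2 decimal places.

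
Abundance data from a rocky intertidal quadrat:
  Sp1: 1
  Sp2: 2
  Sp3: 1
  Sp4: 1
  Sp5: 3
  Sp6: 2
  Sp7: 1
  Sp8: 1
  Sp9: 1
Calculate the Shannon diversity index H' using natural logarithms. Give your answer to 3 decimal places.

Total N = 1+2+1+1+3+2+1+1+1 = 13, so the proportions are 0.07692, 0.15385, 0.07692, 0.07692, 0.23077, 0.15385, 0.07692, 0.07692, 0.07692 (working shown to 5 dp, full precision carried).
Each pᵢ ln pᵢ term: 0.07692×(-2.56495)=-0.19730, 0.15385×(-1.87180)=-0.28797, 0.07692×(-2.56495)=-0.19730, 0.07692×(-2.56495)=-0.19730, 0.23077×(-1.46634)=-0.33839, 0.15385×(-1.87180)=-0.28797, 0.07692×(-2.56495)=-0.19730, 0.07692×(-2.56495)=-0.19730, 0.07692×(-2.56495)=-0.19730.
Sum = -2.09815, so H' = 2.098.

2.098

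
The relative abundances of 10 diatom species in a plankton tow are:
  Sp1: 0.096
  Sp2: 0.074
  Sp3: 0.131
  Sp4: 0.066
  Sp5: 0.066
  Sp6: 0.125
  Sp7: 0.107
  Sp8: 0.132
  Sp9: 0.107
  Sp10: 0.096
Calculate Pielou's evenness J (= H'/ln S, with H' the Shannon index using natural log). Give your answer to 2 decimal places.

0.99

H' = −Σ pᵢ ln pᵢ = −((-0.2250) + (-0.1927) + (-0.2663) + (-0.1794) + (-0.1794) + (-0.2599) + (-0.2391) + (-0.2673) + (-0.2391) + (-0.2250)) = 2.2732 (working shown to 4 dp, full precision carried).
With S = 10 species, ln S = 2.3026, so J = 2.2732/2.3026 = 0.9872, i.e. 0.99 to 2 decimal places.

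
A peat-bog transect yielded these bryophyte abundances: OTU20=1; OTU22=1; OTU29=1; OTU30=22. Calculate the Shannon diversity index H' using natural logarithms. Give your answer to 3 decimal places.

0.499

Total N = 1+1+1+22 = 25, so the proportions are 0.04, 0.04, 0.04, 0.88 (working shown to 5 dp, full precision carried).
Each pᵢ ln pᵢ term: 0.04×(-3.21888)=-0.12876, 0.04×(-3.21888)=-0.12876, 0.04×(-3.21888)=-0.12876, 0.88×(-0.12783)=-0.11249.
Sum = -0.49876, so H' = 0.499.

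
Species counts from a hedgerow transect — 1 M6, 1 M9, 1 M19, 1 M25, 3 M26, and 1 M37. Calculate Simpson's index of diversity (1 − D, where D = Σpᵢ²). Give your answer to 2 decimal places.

Total N = 1+1+1+1+3+1 = 8, so the proportions are 0.125, 0.125, 0.125, 0.125, 0.375, 0.125 (working shown to 4 dp, full precision carried).
D = 0.125² + 0.125² + 0.125² + 0.125² + 0.375² + 0.125² = 0.0156 + 0.0156 + 0.0156 + 0.0156 + 0.1406 + 0.0156 = 0.2188.
So 1 − D = 0.7812, i.e. 0.78 to 2 decimal places.

0.78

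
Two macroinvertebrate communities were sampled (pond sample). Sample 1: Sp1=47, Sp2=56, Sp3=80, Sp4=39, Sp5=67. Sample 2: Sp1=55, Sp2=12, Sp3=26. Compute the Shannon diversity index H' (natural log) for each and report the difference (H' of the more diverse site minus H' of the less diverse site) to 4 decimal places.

Sample 1: N=289, proportions 0.16263, 0.193772, 0.276817, 0.134948, 0.231834, giving H' = 1.578080 (working shown to 6 dp, full precision carried).
Sample 2: N=93, proportions 0.591398, 0.129032, 0.27957, giving H' = 0.931172.
Difference = |1.578080 − 0.931172| = 0.646908, i.e. 0.6469 to 4 decimal places.

0.6469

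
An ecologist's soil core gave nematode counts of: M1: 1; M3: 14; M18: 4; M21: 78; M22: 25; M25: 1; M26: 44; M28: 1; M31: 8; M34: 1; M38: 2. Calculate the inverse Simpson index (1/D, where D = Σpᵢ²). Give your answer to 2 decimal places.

Total N = 1+14+4+78+25+1+44+1+8+1+2 = 179, so the proportions are 0.005587, 0.078212, 0.022346, 0.435754, 0.139665, 0.005587, 0.24581, 0.005587, 0.044693, 0.005587, 0.011173 (working shown to 6 dp, full precision carried).
D = 0.005587² + 0.078212² + 0.022346² + 0.435754² + 0.139665² + 0.005587² + 0.24581² + 0.005587² + 0.044693² + 0.005587² + 0.011173² = 0.000031 + 0.006117 + 0.000499 + 0.189882 + 0.019506 + 0.000031 + 0.060423 + 0.000031 + 0.001997 + 0.000031 + 0.000125 = 0.278674.
So 1/D = 3.5884, i.e. 3.59 to 2 decimal places.

3.59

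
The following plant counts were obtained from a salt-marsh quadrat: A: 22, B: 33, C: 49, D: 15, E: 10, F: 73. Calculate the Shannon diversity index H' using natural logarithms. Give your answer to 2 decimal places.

Total N = 22+33+49+15+10+73 = 202, so the proportions are 0.1089, 0.1634, 0.2426, 0.0743, 0.0495, 0.3614 (working shown to 4 dp, full precision carried).
Each pᵢ ln pᵢ term: 0.1089×(-2.2172)=-0.2415, 0.1634×(-1.8118)=-0.2960, 0.2426×(-1.4164)=-0.3436, 0.0743×(-2.6002)=-0.1931, 0.0495×(-3.0057)=-0.1488, 0.3614×(-1.0178)=-0.3678.
Sum = -1.5908, so H' = 1.59.

1.59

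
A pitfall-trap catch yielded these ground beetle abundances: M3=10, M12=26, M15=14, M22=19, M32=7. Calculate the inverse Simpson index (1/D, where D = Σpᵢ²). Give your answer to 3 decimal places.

4.179

Total N = 10+26+14+19+7 = 76, so the proportions are 0.1315789, 0.3421053, 0.1842105, 0.25, 0.0921053 (working shown to 7 dp, full precision carried).
D = 0.1315789² + 0.3421053² + 0.1842105² + 0.25² + 0.0921053² = 0.0173130 + 0.1170360 + 0.0339335 + 0.0625000 + 0.0084834 = 0.2392659.
So 1/D = 4.17945, i.e. 4.179 to 3 decimal places.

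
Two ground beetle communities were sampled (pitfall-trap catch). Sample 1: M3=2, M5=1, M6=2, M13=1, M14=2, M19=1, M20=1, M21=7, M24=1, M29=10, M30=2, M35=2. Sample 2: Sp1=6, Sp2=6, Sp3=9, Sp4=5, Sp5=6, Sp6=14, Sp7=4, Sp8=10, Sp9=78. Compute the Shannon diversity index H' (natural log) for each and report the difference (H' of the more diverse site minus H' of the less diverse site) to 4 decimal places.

Sample 1: N=32, proportions 0.0625, 0.03125, 0.0625, 0.03125, 0.0625, 0.03125, 0.03125, 0.21875, 0.03125, 0.3125, 0.0625, 0.0625, giving H' = 2.103902 (working shown to 6 dp, full precision carried).
Sample 2: N=138, proportions 0.043478, 0.043478, 0.065217, 0.036232, 0.043478, 0.101449, 0.028986, 0.072464, 0.565217, giving H' = 1.554681.
Difference = |2.103902 − 1.554681| = 0.549221, i.e. 0.5492 to 4 decimal places.

0.5492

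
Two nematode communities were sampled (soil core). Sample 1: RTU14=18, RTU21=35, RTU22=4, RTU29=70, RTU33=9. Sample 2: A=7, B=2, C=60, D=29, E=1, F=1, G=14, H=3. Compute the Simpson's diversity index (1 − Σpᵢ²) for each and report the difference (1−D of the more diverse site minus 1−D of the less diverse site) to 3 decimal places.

Sample 1: N=136, proportions 0.13235294, 0.25735294, 0.02941176, 0.51470588, 0.06617647, giving 1−D = 0.64608564 (working shown to 8 dp, full precision carried).
Sample 2: N=117, proportions 0.05982906, 0.01709402, 0.51282051, 0.24786325, 0.00854701, 0.00854701, 0.11965812, 0.02564103, giving 1−D = 0.65658558.
Difference = |0.64608564 − 0.65658558| = 0.01049994, i.e. 0.010 to 3 decimal places.

0.010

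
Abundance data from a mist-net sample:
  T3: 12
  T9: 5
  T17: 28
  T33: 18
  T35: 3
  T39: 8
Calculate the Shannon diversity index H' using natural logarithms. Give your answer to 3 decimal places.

Total N = 12+5+28+18+3+8 = 74, so the proportions are 0.16216, 0.06757, 0.37838, 0.24324, 0.04054, 0.10811 (working shown to 5 dp, full precision carried).
Each pᵢ ln pᵢ term: 0.16216×(-1.81916)=-0.29500, 0.06757×(-2.69463)=-0.18207, 0.37838×(-0.97186)=-0.36773, 0.24324×(-1.41369)=-0.34387, 0.04054×(-3.20545)=-0.12995, 0.10811×(-2.22462)=-0.24050.
Sum = -1.55912, so H' = 1.559.

1.559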